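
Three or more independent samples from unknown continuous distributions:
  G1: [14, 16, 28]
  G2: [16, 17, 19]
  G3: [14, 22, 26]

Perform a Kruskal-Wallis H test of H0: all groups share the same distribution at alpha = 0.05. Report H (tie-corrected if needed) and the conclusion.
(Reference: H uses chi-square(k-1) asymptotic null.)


Step 1: Combine all N = 9 observations and assign midranks.
sorted (value, group, rank): (14,G1,1.5), (14,G3,1.5), (16,G1,3.5), (16,G2,3.5), (17,G2,5), (19,G2,6), (22,G3,7), (26,G3,8), (28,G1,9)
Step 2: Sum ranks within each group.
R_1 = 14 (n_1 = 3)
R_2 = 14.5 (n_2 = 3)
R_3 = 16.5 (n_3 = 3)
Step 3: H = 12/(N(N+1)) * sum(R_i^2/n_i) - 3(N+1)
     = 12/(9*10) * (14^2/3 + 14.5^2/3 + 16.5^2/3) - 3*10
     = 0.133333 * 226.167 - 30
     = 0.155556.
Step 4: Ties present; correction factor C = 1 - 12/(9^3 - 9) = 0.983333. Corrected H = 0.155556 / 0.983333 = 0.158192.
Step 5: Under H0, H ~ chi^2(2); p-value = 0.923951.
Step 6: alpha = 0.05. fail to reject H0.

H = 0.1582, df = 2, p = 0.923951, fail to reject H0.


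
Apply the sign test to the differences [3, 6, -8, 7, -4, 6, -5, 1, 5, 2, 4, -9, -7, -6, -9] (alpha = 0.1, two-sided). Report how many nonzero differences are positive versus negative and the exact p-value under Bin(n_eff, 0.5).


Step 1: Discard zero differences. Original n = 15; n_eff = number of nonzero differences = 15.
Nonzero differences (with sign): +3, +6, -8, +7, -4, +6, -5, +1, +5, +2, +4, -9, -7, -6, -9
Step 2: Count signs: positive = 8, negative = 7.
Step 3: Under H0: P(positive) = 0.5, so the number of positives S ~ Bin(15, 0.5).
Step 4: Two-sided exact p-value = sum of Bin(15,0.5) probabilities at or below the observed probability = 1.000000.
Step 5: alpha = 0.1. fail to reject H0.

n_eff = 15, pos = 8, neg = 7, p = 1.000000, fail to reject H0.


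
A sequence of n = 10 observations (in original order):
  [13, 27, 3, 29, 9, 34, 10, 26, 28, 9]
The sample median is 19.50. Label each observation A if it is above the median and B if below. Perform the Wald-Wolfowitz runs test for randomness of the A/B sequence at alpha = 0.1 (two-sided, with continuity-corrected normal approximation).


Step 1: Compute median = 19.50; label A = above, B = below.
Labels in order: BABABABAAB  (n_A = 5, n_B = 5)
Step 2: Count runs R = 9.
Step 3: Under H0 (random ordering), E[R] = 2*n_A*n_B/(n_A+n_B) + 1 = 2*5*5/10 + 1 = 6.0000.
        Var[R] = 2*n_A*n_B*(2*n_A*n_B - n_A - n_B) / ((n_A+n_B)^2 * (n_A+n_B-1)) = 2000/900 = 2.2222.
        SD[R] = 1.4907.
Step 4: Continuity-corrected z = (R - 0.5 - E[R]) / SD[R] = (9 - 0.5 - 6.0000) / 1.4907 = 1.6771.
Step 5: Two-sided p-value via normal approximation = 2*(1 - Phi(|z|)) = 0.093533.
Step 6: alpha = 0.1. reject H0.

R = 9, z = 1.6771, p = 0.093533, reject H0.


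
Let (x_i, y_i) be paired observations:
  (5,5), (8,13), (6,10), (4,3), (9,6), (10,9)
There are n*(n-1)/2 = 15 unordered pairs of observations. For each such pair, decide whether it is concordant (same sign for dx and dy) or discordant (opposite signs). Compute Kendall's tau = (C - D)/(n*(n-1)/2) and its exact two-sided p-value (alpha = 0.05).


Step 1: Enumerate the 15 unordered pairs (i,j) with i<j and classify each by sign(x_j-x_i) * sign(y_j-y_i).
  (1,2):dx=+3,dy=+8->C; (1,3):dx=+1,dy=+5->C; (1,4):dx=-1,dy=-2->C; (1,5):dx=+4,dy=+1->C
  (1,6):dx=+5,dy=+4->C; (2,3):dx=-2,dy=-3->C; (2,4):dx=-4,dy=-10->C; (2,5):dx=+1,dy=-7->D
  (2,6):dx=+2,dy=-4->D; (3,4):dx=-2,dy=-7->C; (3,5):dx=+3,dy=-4->D; (3,6):dx=+4,dy=-1->D
  (4,5):dx=+5,dy=+3->C; (4,6):dx=+6,dy=+6->C; (5,6):dx=+1,dy=+3->C
Step 2: C = 11, D = 4, total pairs = 15.
Step 3: tau = (C - D)/(n(n-1)/2) = (11 - 4)/15 = 0.466667.
Step 4: Exact two-sided p-value (enumerate n! = 720 permutations of y under H0): p = 0.272222.
Step 5: alpha = 0.05. fail to reject H0.

tau_b = 0.4667 (C=11, D=4), p = 0.272222, fail to reject H0.


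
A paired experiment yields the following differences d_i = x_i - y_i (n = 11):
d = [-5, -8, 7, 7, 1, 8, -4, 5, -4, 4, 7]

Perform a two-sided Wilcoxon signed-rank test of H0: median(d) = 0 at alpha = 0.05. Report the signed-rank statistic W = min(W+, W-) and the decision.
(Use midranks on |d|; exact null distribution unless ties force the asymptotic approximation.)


Step 1: Drop any zero differences (none here) and take |d_i|.
|d| = [5, 8, 7, 7, 1, 8, 4, 5, 4, 4, 7]
Step 2: Midrank |d_i| (ties get averaged ranks).
ranks: |5|->5.5, |8|->10.5, |7|->8, |7|->8, |1|->1, |8|->10.5, |4|->3, |5|->5.5, |4|->3, |4|->3, |7|->8
Step 3: Attach original signs; sum ranks with positive sign and with negative sign.
W+ = 8 + 8 + 1 + 10.5 + 5.5 + 3 + 8 = 44
W- = 5.5 + 10.5 + 3 + 3 = 22
(Check: W+ + W- = 66 should equal n(n+1)/2 = 66.)
Step 4: Test statistic W = min(W+, W-) = 22.
Step 5: Ties in |d|, so use the tie-corrected normal approximation.
        E[W] = n(n+1)/4 = 11*12/4 = 33.
        Tie groups: |d|=4 (t=3), |d|=5 (t=2), |d|=7 (t=3), |d|=8 (t=2); sum(t^3 - t) = 60.
        Var[W] = n(n+1)(2n+1)/24 - sum(t^3-t)/48 = 3036/24 - 60/48 = 125.25.
        z = (W - E[W]) / sqrt(Var[W]) = (22 - 33) / 11.1915 = -0.9829.
        Two-sided p = 2*Phi(z) = 0.325663.
Step 6: alpha = 0.05. fail to reject H0.

W+ = 44, W- = 22, W = min = 22, p = 0.325663, fail to reject H0.


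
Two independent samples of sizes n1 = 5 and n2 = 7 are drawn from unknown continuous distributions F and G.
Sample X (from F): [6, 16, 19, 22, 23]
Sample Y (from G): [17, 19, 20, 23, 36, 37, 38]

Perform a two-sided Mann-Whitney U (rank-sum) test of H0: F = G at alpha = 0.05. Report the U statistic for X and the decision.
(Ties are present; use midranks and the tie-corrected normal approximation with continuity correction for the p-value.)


Step 1: Combine and sort all 12 observations; assign midranks.
sorted (value, group): (6,X), (16,X), (17,Y), (19,X), (19,Y), (20,Y), (22,X), (23,X), (23,Y), (36,Y), (37,Y), (38,Y)
ranks: 6->1, 16->2, 17->3, 19->4.5, 19->4.5, 20->6, 22->7, 23->8.5, 23->8.5, 36->10, 37->11, 38->12
Step 2: Rank sum for X: R1 = 1 + 2 + 4.5 + 7 + 8.5 = 23.
Step 3: U_X = R1 - n1(n1+1)/2 = 23 - 5*6/2 = 23 - 15 = 8.
       U_Y = n1*n2 - U_X = 35 - 8 = 27.
Step 4: Ties are present, so use the tie-corrected normal approximation (with continuity correction) for the p-value.
Step 5: p-value = 0.142449; compare to alpha = 0.05. fail to reject H0.

U_X = 8, p = 0.142449, fail to reject H0 at alpha = 0.05.


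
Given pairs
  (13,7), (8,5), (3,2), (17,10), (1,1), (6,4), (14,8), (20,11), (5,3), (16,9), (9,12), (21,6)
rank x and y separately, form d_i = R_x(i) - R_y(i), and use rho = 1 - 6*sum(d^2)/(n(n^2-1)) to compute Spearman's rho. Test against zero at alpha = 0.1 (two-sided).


Step 1: Rank x and y separately (midranks; no ties here).
rank(x): 13->7, 8->5, 3->2, 17->10, 1->1, 6->4, 14->8, 20->11, 5->3, 16->9, 9->6, 21->12
rank(y): 7->7, 5->5, 2->2, 10->10, 1->1, 4->4, 8->8, 11->11, 3->3, 9->9, 12->12, 6->6
Step 2: d_i = R_x(i) - R_y(i); compute d_i^2.
  (7-7)^2=0, (5-5)^2=0, (2-2)^2=0, (10-10)^2=0, (1-1)^2=0, (4-4)^2=0, (8-8)^2=0, (11-11)^2=0, (3-3)^2=0, (9-9)^2=0, (6-12)^2=36, (12-6)^2=36
sum(d^2) = 72.
Step 3: rho = 1 - 6*72 / (12*(12^2 - 1)) = 1 - 432/1716 = 0.748252.
Step 4: Under H0, t = rho * sqrt((n-2)/(1-rho^2)) = 3.5667 ~ t(10).
Step 5: Two-sided p-value from the t-distribution with 10 df = 0.005124.
Step 6: alpha = 0.1. reject H0.

rho = 0.7483, p = 0.005124, reject H0 at alpha = 0.1.


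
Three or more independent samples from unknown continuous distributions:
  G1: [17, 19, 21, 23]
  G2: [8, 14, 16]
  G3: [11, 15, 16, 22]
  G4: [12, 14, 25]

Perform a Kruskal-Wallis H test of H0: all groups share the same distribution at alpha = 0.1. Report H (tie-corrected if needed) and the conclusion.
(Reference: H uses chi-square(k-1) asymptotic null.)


Step 1: Combine all N = 14 observations and assign midranks.
sorted (value, group, rank): (8,G2,1), (11,G3,2), (12,G4,3), (14,G2,4.5), (14,G4,4.5), (15,G3,6), (16,G2,7.5), (16,G3,7.5), (17,G1,9), (19,G1,10), (21,G1,11), (22,G3,12), (23,G1,13), (25,G4,14)
Step 2: Sum ranks within each group.
R_1 = 43 (n_1 = 4)
R_2 = 13 (n_2 = 3)
R_3 = 27.5 (n_3 = 4)
R_4 = 21.5 (n_4 = 3)
Step 3: H = 12/(N(N+1)) * sum(R_i^2/n_i) - 3(N+1)
     = 12/(14*15) * (43^2/4 + 13^2/3 + 27.5^2/4 + 21.5^2/3) - 3*15
     = 0.057143 * 861.729 - 45
     = 4.241667.
Step 4: Ties present; correction factor C = 1 - 12/(14^3 - 14) = 0.995604. Corrected H = 4.241667 / 0.995604 = 4.260394.
Step 5: Under H0, H ~ chi^2(3); p-value = 0.234684.
Step 6: alpha = 0.1. fail to reject H0.

H = 4.2604, df = 3, p = 0.234684, fail to reject H0.


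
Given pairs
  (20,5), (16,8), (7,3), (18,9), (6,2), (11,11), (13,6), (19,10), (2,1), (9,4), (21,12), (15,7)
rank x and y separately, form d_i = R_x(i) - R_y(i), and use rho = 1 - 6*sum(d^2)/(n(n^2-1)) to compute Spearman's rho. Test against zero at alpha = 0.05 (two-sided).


Step 1: Rank x and y separately (midranks; no ties here).
rank(x): 20->11, 16->8, 7->3, 18->9, 6->2, 11->5, 13->6, 19->10, 2->1, 9->4, 21->12, 15->7
rank(y): 5->5, 8->8, 3->3, 9->9, 2->2, 11->11, 6->6, 10->10, 1->1, 4->4, 12->12, 7->7
Step 2: d_i = R_x(i) - R_y(i); compute d_i^2.
  (11-5)^2=36, (8-8)^2=0, (3-3)^2=0, (9-9)^2=0, (2-2)^2=0, (5-11)^2=36, (6-6)^2=0, (10-10)^2=0, (1-1)^2=0, (4-4)^2=0, (12-12)^2=0, (7-7)^2=0
sum(d^2) = 72.
Step 3: rho = 1 - 6*72 / (12*(12^2 - 1)) = 1 - 432/1716 = 0.748252.
Step 4: Under H0, t = rho * sqrt((n-2)/(1-rho^2)) = 3.5667 ~ t(10).
Step 5: Two-sided p-value from the t-distribution with 10 df = 0.005124.
Step 6: alpha = 0.05. reject H0.

rho = 0.7483, p = 0.005124, reject H0 at alpha = 0.05.


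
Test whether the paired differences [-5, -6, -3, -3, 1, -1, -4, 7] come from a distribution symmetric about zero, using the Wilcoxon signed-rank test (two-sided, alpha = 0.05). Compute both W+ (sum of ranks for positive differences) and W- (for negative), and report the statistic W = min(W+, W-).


Step 1: Drop any zero differences (none here) and take |d_i|.
|d| = [5, 6, 3, 3, 1, 1, 4, 7]
Step 2: Midrank |d_i| (ties get averaged ranks).
ranks: |5|->6, |6|->7, |3|->3.5, |3|->3.5, |1|->1.5, |1|->1.5, |4|->5, |7|->8
Step 3: Attach original signs; sum ranks with positive sign and with negative sign.
W+ = 1.5 + 8 = 9.5
W- = 6 + 7 + 3.5 + 3.5 + 1.5 + 5 = 26.5
(Check: W+ + W- = 36 should equal n(n+1)/2 = 36.)
Step 4: Test statistic W = min(W+, W-) = 9.5.
Step 5: Ties in |d|, so use the tie-corrected normal approximation.
        E[W] = n(n+1)/4 = 8*9/4 = 18.
        Tie groups: |d|=1 (t=2), |d|=3 (t=2); sum(t^3 - t) = 12.
        Var[W] = n(n+1)(2n+1)/24 - sum(t^3-t)/48 = 1224/24 - 12/48 = 50.75.
        z = (W - E[W]) / sqrt(Var[W]) = (9.5 - 18) / 7.1239 = -1.1932.
        Two-sided p = 2*Phi(z) = 0.232804.
Step 6: alpha = 0.05. fail to reject H0.

W+ = 9.5, W- = 26.5, W = min = 9.5, p = 0.232804, fail to reject H0.


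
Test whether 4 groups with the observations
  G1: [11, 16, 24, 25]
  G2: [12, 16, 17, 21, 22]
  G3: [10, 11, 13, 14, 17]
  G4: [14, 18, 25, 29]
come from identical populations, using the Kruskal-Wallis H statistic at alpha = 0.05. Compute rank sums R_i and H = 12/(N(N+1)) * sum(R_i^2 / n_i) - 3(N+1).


Step 1: Combine all N = 18 observations and assign midranks.
sorted (value, group, rank): (10,G3,1), (11,G1,2.5), (11,G3,2.5), (12,G2,4), (13,G3,5), (14,G3,6.5), (14,G4,6.5), (16,G1,8.5), (16,G2,8.5), (17,G2,10.5), (17,G3,10.5), (18,G4,12), (21,G2,13), (22,G2,14), (24,G1,15), (25,G1,16.5), (25,G4,16.5), (29,G4,18)
Step 2: Sum ranks within each group.
R_1 = 42.5 (n_1 = 4)
R_2 = 50 (n_2 = 5)
R_3 = 25.5 (n_3 = 5)
R_4 = 53 (n_4 = 4)
Step 3: H = 12/(N(N+1)) * sum(R_i^2/n_i) - 3(N+1)
     = 12/(18*19) * (42.5^2/4 + 50^2/5 + 25.5^2/5 + 53^2/4) - 3*19
     = 0.035088 * 1783.86 - 57
     = 5.591667.
Step 4: Ties present; correction factor C = 1 - 30/(18^3 - 18) = 0.994840. Corrected H = 5.591667 / 0.994840 = 5.620669.
Step 5: Under H0, H ~ chi^2(3); p-value = 0.131597.
Step 6: alpha = 0.05. fail to reject H0.

H = 5.6207, df = 3, p = 0.131597, fail to reject H0.


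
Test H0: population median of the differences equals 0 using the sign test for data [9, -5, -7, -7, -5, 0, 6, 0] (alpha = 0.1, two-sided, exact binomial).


Step 1: Discard zero differences. Original n = 8; n_eff = number of nonzero differences = 6.
Nonzero differences (with sign): +9, -5, -7, -7, -5, +6
Step 2: Count signs: positive = 2, negative = 4.
Step 3: Under H0: P(positive) = 0.5, so the number of positives S ~ Bin(6, 0.5).
Step 4: Two-sided exact p-value = sum of Bin(6,0.5) probabilities at or below the observed probability = 0.687500.
Step 5: alpha = 0.1. fail to reject H0.

n_eff = 6, pos = 2, neg = 4, p = 0.687500, fail to reject H0.


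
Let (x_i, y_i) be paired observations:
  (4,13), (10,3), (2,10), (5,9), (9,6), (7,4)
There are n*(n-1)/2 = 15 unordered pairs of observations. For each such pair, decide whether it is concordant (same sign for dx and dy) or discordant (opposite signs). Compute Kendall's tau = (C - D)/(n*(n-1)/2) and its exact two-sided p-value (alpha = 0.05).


Step 1: Enumerate the 15 unordered pairs (i,j) with i<j and classify each by sign(x_j-x_i) * sign(y_j-y_i).
  (1,2):dx=+6,dy=-10->D; (1,3):dx=-2,dy=-3->C; (1,4):dx=+1,dy=-4->D; (1,5):dx=+5,dy=-7->D
  (1,6):dx=+3,dy=-9->D; (2,3):dx=-8,dy=+7->D; (2,4):dx=-5,dy=+6->D; (2,5):dx=-1,dy=+3->D
  (2,6):dx=-3,dy=+1->D; (3,4):dx=+3,dy=-1->D; (3,5):dx=+7,dy=-4->D; (3,6):dx=+5,dy=-6->D
  (4,5):dx=+4,dy=-3->D; (4,6):dx=+2,dy=-5->D; (5,6):dx=-2,dy=-2->C
Step 2: C = 2, D = 13, total pairs = 15.
Step 3: tau = (C - D)/(n(n-1)/2) = (2 - 13)/15 = -0.733333.
Step 4: Exact two-sided p-value (enumerate n! = 720 permutations of y under H0): p = 0.055556.
Step 5: alpha = 0.05. fail to reject H0.

tau_b = -0.7333 (C=2, D=13), p = 0.055556, fail to reject H0.


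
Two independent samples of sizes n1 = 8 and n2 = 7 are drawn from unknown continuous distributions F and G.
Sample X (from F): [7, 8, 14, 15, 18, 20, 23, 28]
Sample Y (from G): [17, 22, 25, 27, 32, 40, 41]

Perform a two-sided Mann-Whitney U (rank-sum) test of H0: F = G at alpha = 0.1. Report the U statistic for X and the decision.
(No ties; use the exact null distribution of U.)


Step 1: Combine and sort all 15 observations; assign midranks.
sorted (value, group): (7,X), (8,X), (14,X), (15,X), (17,Y), (18,X), (20,X), (22,Y), (23,X), (25,Y), (27,Y), (28,X), (32,Y), (40,Y), (41,Y)
ranks: 7->1, 8->2, 14->3, 15->4, 17->5, 18->6, 20->7, 22->8, 23->9, 25->10, 27->11, 28->12, 32->13, 40->14, 41->15
Step 2: Rank sum for X: R1 = 1 + 2 + 3 + 4 + 6 + 7 + 9 + 12 = 44.
Step 3: U_X = R1 - n1(n1+1)/2 = 44 - 8*9/2 = 44 - 36 = 8.
       U_Y = n1*n2 - U_X = 56 - 8 = 48.
Step 4: No ties, so the exact null distribution of U (based on enumerating the C(15,8) = 6435 equally likely rank assignments) gives the two-sided p-value.
Step 5: p-value = 0.020513; compare to alpha = 0.1. reject H0.

U_X = 8, p = 0.020513, reject H0 at alpha = 0.1.


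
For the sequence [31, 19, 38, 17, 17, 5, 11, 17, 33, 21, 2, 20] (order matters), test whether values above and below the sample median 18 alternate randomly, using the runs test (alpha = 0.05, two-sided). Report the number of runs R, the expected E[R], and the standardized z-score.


Step 1: Compute median = 18; label A = above, B = below.
Labels in order: AAABBBBBAABA  (n_A = 6, n_B = 6)
Step 2: Count runs R = 5.
Step 3: Under H0 (random ordering), E[R] = 2*n_A*n_B/(n_A+n_B) + 1 = 2*6*6/12 + 1 = 7.0000.
        Var[R] = 2*n_A*n_B*(2*n_A*n_B - n_A - n_B) / ((n_A+n_B)^2 * (n_A+n_B-1)) = 4320/1584 = 2.7273.
        SD[R] = 1.6514.
Step 4: Continuity-corrected z = (R + 0.5 - E[R]) / SD[R] = (5 + 0.5 - 7.0000) / 1.6514 = -0.9083.
Step 5: Two-sided p-value via normal approximation = 2*(1 - Phi(|z|)) = 0.363722.
Step 6: alpha = 0.05. fail to reject H0.

R = 5, z = -0.9083, p = 0.363722, fail to reject H0.


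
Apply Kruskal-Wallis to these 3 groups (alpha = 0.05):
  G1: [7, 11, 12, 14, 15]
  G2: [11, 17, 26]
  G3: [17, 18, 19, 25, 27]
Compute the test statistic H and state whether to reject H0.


Step 1: Combine all N = 13 observations and assign midranks.
sorted (value, group, rank): (7,G1,1), (11,G1,2.5), (11,G2,2.5), (12,G1,4), (14,G1,5), (15,G1,6), (17,G2,7.5), (17,G3,7.5), (18,G3,9), (19,G3,10), (25,G3,11), (26,G2,12), (27,G3,13)
Step 2: Sum ranks within each group.
R_1 = 18.5 (n_1 = 5)
R_2 = 22 (n_2 = 3)
R_3 = 50.5 (n_3 = 5)
Step 3: H = 12/(N(N+1)) * sum(R_i^2/n_i) - 3(N+1)
     = 12/(13*14) * (18.5^2/5 + 22^2/3 + 50.5^2/5) - 3*14
     = 0.065934 * 739.833 - 42
     = 6.780220.
Step 4: Ties present; correction factor C = 1 - 12/(13^3 - 13) = 0.994505. Corrected H = 6.780220 / 0.994505 = 6.817680.
Step 5: Under H0, H ~ chi^2(2); p-value = 0.033080.
Step 6: alpha = 0.05. reject H0.

H = 6.8177, df = 2, p = 0.033080, reject H0.


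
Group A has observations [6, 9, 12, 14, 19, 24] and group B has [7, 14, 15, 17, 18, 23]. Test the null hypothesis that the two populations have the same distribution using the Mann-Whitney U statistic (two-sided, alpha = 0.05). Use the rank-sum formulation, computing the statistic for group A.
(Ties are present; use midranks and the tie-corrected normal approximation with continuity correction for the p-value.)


Step 1: Combine and sort all 12 observations; assign midranks.
sorted (value, group): (6,X), (7,Y), (9,X), (12,X), (14,X), (14,Y), (15,Y), (17,Y), (18,Y), (19,X), (23,Y), (24,X)
ranks: 6->1, 7->2, 9->3, 12->4, 14->5.5, 14->5.5, 15->7, 17->8, 18->9, 19->10, 23->11, 24->12
Step 2: Rank sum for X: R1 = 1 + 3 + 4 + 5.5 + 10 + 12 = 35.5.
Step 3: U_X = R1 - n1(n1+1)/2 = 35.5 - 6*7/2 = 35.5 - 21 = 14.5.
       U_Y = n1*n2 - U_X = 36 - 14.5 = 21.5.
Step 4: Ties are present, so use the tie-corrected normal approximation (with continuity correction) for the p-value.
Step 5: p-value = 0.630356; compare to alpha = 0.05. fail to reject H0.

U_X = 14.5, p = 0.630356, fail to reject H0 at alpha = 0.05.


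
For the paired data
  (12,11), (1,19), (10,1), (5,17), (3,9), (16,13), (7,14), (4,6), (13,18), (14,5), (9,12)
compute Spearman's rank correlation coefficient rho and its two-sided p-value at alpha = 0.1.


Step 1: Rank x and y separately (midranks; no ties here).
rank(x): 12->8, 1->1, 10->7, 5->4, 3->2, 16->11, 7->5, 4->3, 13->9, 14->10, 9->6
rank(y): 11->5, 19->11, 1->1, 17->9, 9->4, 13->7, 14->8, 6->3, 18->10, 5->2, 12->6
Step 2: d_i = R_x(i) - R_y(i); compute d_i^2.
  (8-5)^2=9, (1-11)^2=100, (7-1)^2=36, (4-9)^2=25, (2-4)^2=4, (11-7)^2=16, (5-8)^2=9, (3-3)^2=0, (9-10)^2=1, (10-2)^2=64, (6-6)^2=0
sum(d^2) = 264.
Step 3: rho = 1 - 6*264 / (11*(11^2 - 1)) = 1 - 1584/1320 = -0.200000.
Step 4: Under H0, t = rho * sqrt((n-2)/(1-rho^2)) = -0.6124 ~ t(9).
Step 5: Two-sided p-value from the t-distribution with 9 df = 0.555445.
Step 6: alpha = 0.1. fail to reject H0.

rho = -0.2000, p = 0.555445, fail to reject H0 at alpha = 0.1.


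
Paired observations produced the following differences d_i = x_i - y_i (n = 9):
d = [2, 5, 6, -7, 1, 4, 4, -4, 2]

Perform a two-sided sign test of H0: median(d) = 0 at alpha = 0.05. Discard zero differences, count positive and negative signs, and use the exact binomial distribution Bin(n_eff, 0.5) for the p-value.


Step 1: Discard zero differences. Original n = 9; n_eff = number of nonzero differences = 9.
Nonzero differences (with sign): +2, +5, +6, -7, +1, +4, +4, -4, +2
Step 2: Count signs: positive = 7, negative = 2.
Step 3: Under H0: P(positive) = 0.5, so the number of positives S ~ Bin(9, 0.5).
Step 4: Two-sided exact p-value = sum of Bin(9,0.5) probabilities at or below the observed probability = 0.179688.
Step 5: alpha = 0.05. fail to reject H0.

n_eff = 9, pos = 7, neg = 2, p = 0.179688, fail to reject H0.


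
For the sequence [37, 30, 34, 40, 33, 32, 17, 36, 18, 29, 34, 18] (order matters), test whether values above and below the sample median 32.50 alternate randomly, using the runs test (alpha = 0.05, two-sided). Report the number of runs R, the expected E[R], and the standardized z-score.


Step 1: Compute median = 32.50; label A = above, B = below.
Labels in order: ABAAABBABBAB  (n_A = 6, n_B = 6)
Step 2: Count runs R = 8.
Step 3: Under H0 (random ordering), E[R] = 2*n_A*n_B/(n_A+n_B) + 1 = 2*6*6/12 + 1 = 7.0000.
        Var[R] = 2*n_A*n_B*(2*n_A*n_B - n_A - n_B) / ((n_A+n_B)^2 * (n_A+n_B-1)) = 4320/1584 = 2.7273.
        SD[R] = 1.6514.
Step 4: Continuity-corrected z = (R - 0.5 - E[R]) / SD[R] = (8 - 0.5 - 7.0000) / 1.6514 = 0.3028.
Step 5: Two-sided p-value via normal approximation = 2*(1 - Phi(|z|)) = 0.762069.
Step 6: alpha = 0.05. fail to reject H0.

R = 8, z = 0.3028, p = 0.762069, fail to reject H0.


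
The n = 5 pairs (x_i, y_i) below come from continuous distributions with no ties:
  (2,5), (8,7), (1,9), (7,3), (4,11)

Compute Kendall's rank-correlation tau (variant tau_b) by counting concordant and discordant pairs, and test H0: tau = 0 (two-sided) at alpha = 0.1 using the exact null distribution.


Step 1: Enumerate the 10 unordered pairs (i,j) with i<j and classify each by sign(x_j-x_i) * sign(y_j-y_i).
  (1,2):dx=+6,dy=+2->C; (1,3):dx=-1,dy=+4->D; (1,4):dx=+5,dy=-2->D; (1,5):dx=+2,dy=+6->C
  (2,3):dx=-7,dy=+2->D; (2,4):dx=-1,dy=-4->C; (2,5):dx=-4,dy=+4->D; (3,4):dx=+6,dy=-6->D
  (3,5):dx=+3,dy=+2->C; (4,5):dx=-3,dy=+8->D
Step 2: C = 4, D = 6, total pairs = 10.
Step 3: tau = (C - D)/(n(n-1)/2) = (4 - 6)/10 = -0.200000.
Step 4: Exact two-sided p-value (enumerate n! = 120 permutations of y under H0): p = 0.816667.
Step 5: alpha = 0.1. fail to reject H0.

tau_b = -0.2000 (C=4, D=6), p = 0.816667, fail to reject H0.


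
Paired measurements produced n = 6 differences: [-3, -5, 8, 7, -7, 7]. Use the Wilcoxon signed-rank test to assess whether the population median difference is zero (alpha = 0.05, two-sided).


Step 1: Drop any zero differences (none here) and take |d_i|.
|d| = [3, 5, 8, 7, 7, 7]
Step 2: Midrank |d_i| (ties get averaged ranks).
ranks: |3|->1, |5|->2, |8|->6, |7|->4, |7|->4, |7|->4
Step 3: Attach original signs; sum ranks with positive sign and with negative sign.
W+ = 6 + 4 + 4 = 14
W- = 1 + 2 + 4 = 7
(Check: W+ + W- = 21 should equal n(n+1)/2 = 21.)
Step 4: Test statistic W = min(W+, W-) = 7.
Step 5: Ties in |d|, so use the tie-corrected normal approximation.
        E[W] = n(n+1)/4 = 6*7/4 = 10.5.
        Tie groups: |d|=7 (t=3); sum(t^3 - t) = 24.
        Var[W] = n(n+1)(2n+1)/24 - sum(t^3-t)/48 = 546/24 - 24/48 = 22.25.
        z = (W - E[W]) / sqrt(Var[W]) = (7 - 10.5) / 4.7170 = -0.7420.
        Two-sided p = 2*Phi(z) = 0.458088.
Step 6: alpha = 0.05. fail to reject H0.

W+ = 14, W- = 7, W = min = 7, p = 0.458088, fail to reject H0.


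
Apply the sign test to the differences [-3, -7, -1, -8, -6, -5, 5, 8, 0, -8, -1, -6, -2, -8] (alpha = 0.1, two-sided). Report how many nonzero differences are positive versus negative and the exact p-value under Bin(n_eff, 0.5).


Step 1: Discard zero differences. Original n = 14; n_eff = number of nonzero differences = 13.
Nonzero differences (with sign): -3, -7, -1, -8, -6, -5, +5, +8, -8, -1, -6, -2, -8
Step 2: Count signs: positive = 2, negative = 11.
Step 3: Under H0: P(positive) = 0.5, so the number of positives S ~ Bin(13, 0.5).
Step 4: Two-sided exact p-value = sum of Bin(13,0.5) probabilities at or below the observed probability = 0.022461.
Step 5: alpha = 0.1. reject H0.

n_eff = 13, pos = 2, neg = 11, p = 0.022461, reject H0.


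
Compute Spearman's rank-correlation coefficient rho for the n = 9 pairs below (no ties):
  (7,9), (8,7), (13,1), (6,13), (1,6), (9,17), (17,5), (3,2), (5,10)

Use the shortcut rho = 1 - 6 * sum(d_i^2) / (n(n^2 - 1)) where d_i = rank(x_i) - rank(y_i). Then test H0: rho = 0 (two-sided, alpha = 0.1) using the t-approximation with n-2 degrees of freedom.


Step 1: Rank x and y separately (midranks; no ties here).
rank(x): 7->5, 8->6, 13->8, 6->4, 1->1, 9->7, 17->9, 3->2, 5->3
rank(y): 9->6, 7->5, 1->1, 13->8, 6->4, 17->9, 5->3, 2->2, 10->7
Step 2: d_i = R_x(i) - R_y(i); compute d_i^2.
  (5-6)^2=1, (6-5)^2=1, (8-1)^2=49, (4-8)^2=16, (1-4)^2=9, (7-9)^2=4, (9-3)^2=36, (2-2)^2=0, (3-7)^2=16
sum(d^2) = 132.
Step 3: rho = 1 - 6*132 / (9*(9^2 - 1)) = 1 - 792/720 = -0.100000.
Step 4: Under H0, t = rho * sqrt((n-2)/(1-rho^2)) = -0.2659 ~ t(7).
Step 5: Two-sided p-value from the t-distribution with 7 df = 0.797972.
Step 6: alpha = 0.1. fail to reject H0.

rho = -0.1000, p = 0.797972, fail to reject H0 at alpha = 0.1.


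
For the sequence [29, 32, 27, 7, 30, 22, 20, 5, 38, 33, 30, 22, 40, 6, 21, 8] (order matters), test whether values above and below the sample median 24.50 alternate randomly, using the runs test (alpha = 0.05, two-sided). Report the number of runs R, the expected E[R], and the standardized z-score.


Step 1: Compute median = 24.50; label A = above, B = below.
Labels in order: AAABABBBAAABABBB  (n_A = 8, n_B = 8)
Step 2: Count runs R = 8.
Step 3: Under H0 (random ordering), E[R] = 2*n_A*n_B/(n_A+n_B) + 1 = 2*8*8/16 + 1 = 9.0000.
        Var[R] = 2*n_A*n_B*(2*n_A*n_B - n_A - n_B) / ((n_A+n_B)^2 * (n_A+n_B-1)) = 14336/3840 = 3.7333.
        SD[R] = 1.9322.
Step 4: Continuity-corrected z = (R + 0.5 - E[R]) / SD[R] = (8 + 0.5 - 9.0000) / 1.9322 = -0.2588.
Step 5: Two-sided p-value via normal approximation = 2*(1 - Phi(|z|)) = 0.795809.
Step 6: alpha = 0.05. fail to reject H0.

R = 8, z = -0.2588, p = 0.795809, fail to reject H0.


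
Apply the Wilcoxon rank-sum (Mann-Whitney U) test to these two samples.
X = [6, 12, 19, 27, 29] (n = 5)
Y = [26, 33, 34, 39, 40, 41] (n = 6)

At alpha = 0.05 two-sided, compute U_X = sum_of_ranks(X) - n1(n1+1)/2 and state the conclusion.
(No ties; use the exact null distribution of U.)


Step 1: Combine and sort all 11 observations; assign midranks.
sorted (value, group): (6,X), (12,X), (19,X), (26,Y), (27,X), (29,X), (33,Y), (34,Y), (39,Y), (40,Y), (41,Y)
ranks: 6->1, 12->2, 19->3, 26->4, 27->5, 29->6, 33->7, 34->8, 39->9, 40->10, 41->11
Step 2: Rank sum for X: R1 = 1 + 2 + 3 + 5 + 6 = 17.
Step 3: U_X = R1 - n1(n1+1)/2 = 17 - 5*6/2 = 17 - 15 = 2.
       U_Y = n1*n2 - U_X = 30 - 2 = 28.
Step 4: No ties, so the exact null distribution of U (based on enumerating the C(11,5) = 462 equally likely rank assignments) gives the two-sided p-value.
Step 5: p-value = 0.017316; compare to alpha = 0.05. reject H0.

U_X = 2, p = 0.017316, reject H0 at alpha = 0.05.


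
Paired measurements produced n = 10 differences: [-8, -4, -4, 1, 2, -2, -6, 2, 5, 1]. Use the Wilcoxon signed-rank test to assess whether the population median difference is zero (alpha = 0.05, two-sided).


Step 1: Drop any zero differences (none here) and take |d_i|.
|d| = [8, 4, 4, 1, 2, 2, 6, 2, 5, 1]
Step 2: Midrank |d_i| (ties get averaged ranks).
ranks: |8|->10, |4|->6.5, |4|->6.5, |1|->1.5, |2|->4, |2|->4, |6|->9, |2|->4, |5|->8, |1|->1.5
Step 3: Attach original signs; sum ranks with positive sign and with negative sign.
W+ = 1.5 + 4 + 4 + 8 + 1.5 = 19
W- = 10 + 6.5 + 6.5 + 4 + 9 = 36
(Check: W+ + W- = 55 should equal n(n+1)/2 = 55.)
Step 4: Test statistic W = min(W+, W-) = 19.
Step 5: Ties in |d|, so use the tie-corrected normal approximation.
        E[W] = n(n+1)/4 = 10*11/4 = 27.5.
        Tie groups: |d|=1 (t=2), |d|=2 (t=3), |d|=4 (t=2); sum(t^3 - t) = 36.
        Var[W] = n(n+1)(2n+1)/24 - sum(t^3-t)/48 = 2310/24 - 36/48 = 95.5.
        z = (W - E[W]) / sqrt(Var[W]) = (19 - 27.5) / 9.7724 = -0.8698.
        Two-sided p = 2*Phi(z) = 0.384412.
Step 6: alpha = 0.05. fail to reject H0.

W+ = 19, W- = 36, W = min = 19, p = 0.384412, fail to reject H0.


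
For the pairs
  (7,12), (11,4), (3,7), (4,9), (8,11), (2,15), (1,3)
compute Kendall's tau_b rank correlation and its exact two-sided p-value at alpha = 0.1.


Step 1: Enumerate the 21 unordered pairs (i,j) with i<j and classify each by sign(x_j-x_i) * sign(y_j-y_i).
  (1,2):dx=+4,dy=-8->D; (1,3):dx=-4,dy=-5->C; (1,4):dx=-3,dy=-3->C; (1,5):dx=+1,dy=-1->D
  (1,6):dx=-5,dy=+3->D; (1,7):dx=-6,dy=-9->C; (2,3):dx=-8,dy=+3->D; (2,4):dx=-7,dy=+5->D
  (2,5):dx=-3,dy=+7->D; (2,6):dx=-9,dy=+11->D; (2,7):dx=-10,dy=-1->C; (3,4):dx=+1,dy=+2->C
  (3,5):dx=+5,dy=+4->C; (3,6):dx=-1,dy=+8->D; (3,7):dx=-2,dy=-4->C; (4,5):dx=+4,dy=+2->C
  (4,6):dx=-2,dy=+6->D; (4,7):dx=-3,dy=-6->C; (5,6):dx=-6,dy=+4->D; (5,7):dx=-7,dy=-8->C
  (6,7):dx=-1,dy=-12->C
Step 2: C = 11, D = 10, total pairs = 21.
Step 3: tau = (C - D)/(n(n-1)/2) = (11 - 10)/21 = 0.047619.
Step 4: Exact two-sided p-value (enumerate n! = 5040 permutations of y under H0): p = 1.000000.
Step 5: alpha = 0.1. fail to reject H0.

tau_b = 0.0476 (C=11, D=10), p = 1.000000, fail to reject H0.


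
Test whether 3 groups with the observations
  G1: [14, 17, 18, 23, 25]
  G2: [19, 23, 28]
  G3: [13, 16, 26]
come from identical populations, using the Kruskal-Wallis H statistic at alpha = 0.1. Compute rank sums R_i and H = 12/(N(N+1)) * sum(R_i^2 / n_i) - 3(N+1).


Step 1: Combine all N = 11 observations and assign midranks.
sorted (value, group, rank): (13,G3,1), (14,G1,2), (16,G3,3), (17,G1,4), (18,G1,5), (19,G2,6), (23,G1,7.5), (23,G2,7.5), (25,G1,9), (26,G3,10), (28,G2,11)
Step 2: Sum ranks within each group.
R_1 = 27.5 (n_1 = 5)
R_2 = 24.5 (n_2 = 3)
R_3 = 14 (n_3 = 3)
Step 3: H = 12/(N(N+1)) * sum(R_i^2/n_i) - 3(N+1)
     = 12/(11*12) * (27.5^2/5 + 24.5^2/3 + 14^2/3) - 3*12
     = 0.090909 * 416.667 - 36
     = 1.878788.
Step 4: Ties present; correction factor C = 1 - 6/(11^3 - 11) = 0.995455. Corrected H = 1.878788 / 0.995455 = 1.887367.
Step 5: Under H0, H ~ chi^2(2); p-value = 0.389192.
Step 6: alpha = 0.1. fail to reject H0.

H = 1.8874, df = 2, p = 0.389192, fail to reject H0.


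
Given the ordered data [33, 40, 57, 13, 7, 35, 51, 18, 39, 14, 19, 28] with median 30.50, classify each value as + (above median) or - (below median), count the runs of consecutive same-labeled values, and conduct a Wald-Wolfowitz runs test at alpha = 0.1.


Step 1: Compute median = 30.50; label A = above, B = below.
Labels in order: AAABBAABABBB  (n_A = 6, n_B = 6)
Step 2: Count runs R = 6.
Step 3: Under H0 (random ordering), E[R] = 2*n_A*n_B/(n_A+n_B) + 1 = 2*6*6/12 + 1 = 7.0000.
        Var[R] = 2*n_A*n_B*(2*n_A*n_B - n_A - n_B) / ((n_A+n_B)^2 * (n_A+n_B-1)) = 4320/1584 = 2.7273.
        SD[R] = 1.6514.
Step 4: Continuity-corrected z = (R + 0.5 - E[R]) / SD[R] = (6 + 0.5 - 7.0000) / 1.6514 = -0.3028.
Step 5: Two-sided p-value via normal approximation = 2*(1 - Phi(|z|)) = 0.762069.
Step 6: alpha = 0.1. fail to reject H0.

R = 6, z = -0.3028, p = 0.762069, fail to reject H0.


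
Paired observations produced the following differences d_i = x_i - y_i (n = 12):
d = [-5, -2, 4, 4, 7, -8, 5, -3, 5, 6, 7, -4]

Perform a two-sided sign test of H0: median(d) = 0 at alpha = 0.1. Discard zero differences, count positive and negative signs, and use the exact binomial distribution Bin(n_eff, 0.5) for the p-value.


Step 1: Discard zero differences. Original n = 12; n_eff = number of nonzero differences = 12.
Nonzero differences (with sign): -5, -2, +4, +4, +7, -8, +5, -3, +5, +6, +7, -4
Step 2: Count signs: positive = 7, negative = 5.
Step 3: Under H0: P(positive) = 0.5, so the number of positives S ~ Bin(12, 0.5).
Step 4: Two-sided exact p-value = sum of Bin(12,0.5) probabilities at or below the observed probability = 0.774414.
Step 5: alpha = 0.1. fail to reject H0.

n_eff = 12, pos = 7, neg = 5, p = 0.774414, fail to reject H0.


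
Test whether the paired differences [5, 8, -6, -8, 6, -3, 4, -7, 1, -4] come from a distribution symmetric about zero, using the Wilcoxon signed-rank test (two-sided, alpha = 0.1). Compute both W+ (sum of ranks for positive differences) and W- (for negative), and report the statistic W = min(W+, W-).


Step 1: Drop any zero differences (none here) and take |d_i|.
|d| = [5, 8, 6, 8, 6, 3, 4, 7, 1, 4]
Step 2: Midrank |d_i| (ties get averaged ranks).
ranks: |5|->5, |8|->9.5, |6|->6.5, |8|->9.5, |6|->6.5, |3|->2, |4|->3.5, |7|->8, |1|->1, |4|->3.5
Step 3: Attach original signs; sum ranks with positive sign and with negative sign.
W+ = 5 + 9.5 + 6.5 + 3.5 + 1 = 25.5
W- = 6.5 + 9.5 + 2 + 8 + 3.5 = 29.5
(Check: W+ + W- = 55 should equal n(n+1)/2 = 55.)
Step 4: Test statistic W = min(W+, W-) = 25.5.
Step 5: Ties in |d|, so use the tie-corrected normal approximation.
        E[W] = n(n+1)/4 = 10*11/4 = 27.5.
        Tie groups: |d|=4 (t=2), |d|=6 (t=2), |d|=8 (t=2); sum(t^3 - t) = 18.
        Var[W] = n(n+1)(2n+1)/24 - sum(t^3-t)/48 = 2310/24 - 18/48 = 95.875.
        z = (W - E[W]) / sqrt(Var[W]) = (25.5 - 27.5) / 9.7916 = -0.2043.
        Two-sided p = 2*Phi(z) = 0.838153.
Step 6: alpha = 0.1. fail to reject H0.

W+ = 25.5, W- = 29.5, W = min = 25.5, p = 0.838153, fail to reject H0.


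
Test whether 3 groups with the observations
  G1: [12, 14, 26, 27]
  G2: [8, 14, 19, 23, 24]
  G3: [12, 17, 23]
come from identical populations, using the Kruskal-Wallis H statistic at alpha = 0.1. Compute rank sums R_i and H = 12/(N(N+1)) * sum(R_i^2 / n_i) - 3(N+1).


Step 1: Combine all N = 12 observations and assign midranks.
sorted (value, group, rank): (8,G2,1), (12,G1,2.5), (12,G3,2.5), (14,G1,4.5), (14,G2,4.5), (17,G3,6), (19,G2,7), (23,G2,8.5), (23,G3,8.5), (24,G2,10), (26,G1,11), (27,G1,12)
Step 2: Sum ranks within each group.
R_1 = 30 (n_1 = 4)
R_2 = 31 (n_2 = 5)
R_3 = 17 (n_3 = 3)
Step 3: H = 12/(N(N+1)) * sum(R_i^2/n_i) - 3(N+1)
     = 12/(12*13) * (30^2/4 + 31^2/5 + 17^2/3) - 3*13
     = 0.076923 * 513.533 - 39
     = 0.502564.
Step 4: Ties present; correction factor C = 1 - 18/(12^3 - 12) = 0.989510. Corrected H = 0.502564 / 0.989510 = 0.507892.
Step 5: Under H0, H ~ chi^2(2); p-value = 0.775734.
Step 6: alpha = 0.1. fail to reject H0.

H = 0.5079, df = 2, p = 0.775734, fail to reject H0.


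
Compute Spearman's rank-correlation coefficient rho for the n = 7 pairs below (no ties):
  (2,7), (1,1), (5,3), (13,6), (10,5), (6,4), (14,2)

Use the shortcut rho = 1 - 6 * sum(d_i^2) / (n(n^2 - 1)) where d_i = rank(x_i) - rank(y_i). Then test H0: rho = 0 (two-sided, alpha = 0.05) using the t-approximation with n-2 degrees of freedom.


Step 1: Rank x and y separately (midranks; no ties here).
rank(x): 2->2, 1->1, 5->3, 13->6, 10->5, 6->4, 14->7
rank(y): 7->7, 1->1, 3->3, 6->6, 5->5, 4->4, 2->2
Step 2: d_i = R_x(i) - R_y(i); compute d_i^2.
  (2-7)^2=25, (1-1)^2=0, (3-3)^2=0, (6-6)^2=0, (5-5)^2=0, (4-4)^2=0, (7-2)^2=25
sum(d^2) = 50.
Step 3: rho = 1 - 6*50 / (7*(7^2 - 1)) = 1 - 300/336 = 0.107143.
Step 4: Under H0, t = rho * sqrt((n-2)/(1-rho^2)) = 0.2410 ~ t(5).
Step 5: Two-sided p-value from the t-distribution with 5 df = 0.819151.
Step 6: alpha = 0.05. fail to reject H0.

rho = 0.1071, p = 0.819151, fail to reject H0 at alpha = 0.05.


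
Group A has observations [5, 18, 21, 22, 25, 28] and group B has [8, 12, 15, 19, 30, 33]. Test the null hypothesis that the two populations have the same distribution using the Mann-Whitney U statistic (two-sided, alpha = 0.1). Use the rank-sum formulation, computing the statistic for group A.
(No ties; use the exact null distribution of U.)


Step 1: Combine and sort all 12 observations; assign midranks.
sorted (value, group): (5,X), (8,Y), (12,Y), (15,Y), (18,X), (19,Y), (21,X), (22,X), (25,X), (28,X), (30,Y), (33,Y)
ranks: 5->1, 8->2, 12->3, 15->4, 18->5, 19->6, 21->7, 22->8, 25->9, 28->10, 30->11, 33->12
Step 2: Rank sum for X: R1 = 1 + 5 + 7 + 8 + 9 + 10 = 40.
Step 3: U_X = R1 - n1(n1+1)/2 = 40 - 6*7/2 = 40 - 21 = 19.
       U_Y = n1*n2 - U_X = 36 - 19 = 17.
Step 4: No ties, so the exact null distribution of U (based on enumerating the C(12,6) = 924 equally likely rank assignments) gives the two-sided p-value.
Step 5: p-value = 0.937229; compare to alpha = 0.1. fail to reject H0.

U_X = 19, p = 0.937229, fail to reject H0 at alpha = 0.1.


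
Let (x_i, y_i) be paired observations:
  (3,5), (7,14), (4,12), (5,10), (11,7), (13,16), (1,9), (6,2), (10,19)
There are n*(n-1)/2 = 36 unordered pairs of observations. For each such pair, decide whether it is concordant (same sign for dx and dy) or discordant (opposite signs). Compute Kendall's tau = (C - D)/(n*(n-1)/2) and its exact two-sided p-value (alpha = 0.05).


Step 1: Enumerate the 36 unordered pairs (i,j) with i<j and classify each by sign(x_j-x_i) * sign(y_j-y_i).
  (1,2):dx=+4,dy=+9->C; (1,3):dx=+1,dy=+7->C; (1,4):dx=+2,dy=+5->C; (1,5):dx=+8,dy=+2->C
  (1,6):dx=+10,dy=+11->C; (1,7):dx=-2,dy=+4->D; (1,8):dx=+3,dy=-3->D; (1,9):dx=+7,dy=+14->C
  (2,3):dx=-3,dy=-2->C; (2,4):dx=-2,dy=-4->C; (2,5):dx=+4,dy=-7->D; (2,6):dx=+6,dy=+2->C
  (2,7):dx=-6,dy=-5->C; (2,8):dx=-1,dy=-12->C; (2,9):dx=+3,dy=+5->C; (3,4):dx=+1,dy=-2->D
  (3,5):dx=+7,dy=-5->D; (3,6):dx=+9,dy=+4->C; (3,7):dx=-3,dy=-3->C; (3,8):dx=+2,dy=-10->D
  (3,9):dx=+6,dy=+7->C; (4,5):dx=+6,dy=-3->D; (4,6):dx=+8,dy=+6->C; (4,7):dx=-4,dy=-1->C
  (4,8):dx=+1,dy=-8->D; (4,9):dx=+5,dy=+9->C; (5,6):dx=+2,dy=+9->C; (5,7):dx=-10,dy=+2->D
  (5,8):dx=-5,dy=-5->C; (5,9):dx=-1,dy=+12->D; (6,7):dx=-12,dy=-7->C; (6,8):dx=-7,dy=-14->C
  (6,9):dx=-3,dy=+3->D; (7,8):dx=+5,dy=-7->D; (7,9):dx=+9,dy=+10->C; (8,9):dx=+4,dy=+17->C
Step 2: C = 24, D = 12, total pairs = 36.
Step 3: tau = (C - D)/(n(n-1)/2) = (24 - 12)/36 = 0.333333.
Step 4: Exact two-sided p-value (enumerate n! = 362880 permutations of y under H0): p = 0.259518.
Step 5: alpha = 0.05. fail to reject H0.

tau_b = 0.3333 (C=24, D=12), p = 0.259518, fail to reject H0.


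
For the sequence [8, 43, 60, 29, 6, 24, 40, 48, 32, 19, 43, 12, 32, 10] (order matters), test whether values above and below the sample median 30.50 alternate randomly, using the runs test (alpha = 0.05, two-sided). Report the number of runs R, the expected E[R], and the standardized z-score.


Step 1: Compute median = 30.50; label A = above, B = below.
Labels in order: BAABBBAAABABAB  (n_A = 7, n_B = 7)
Step 2: Count runs R = 9.
Step 3: Under H0 (random ordering), E[R] = 2*n_A*n_B/(n_A+n_B) + 1 = 2*7*7/14 + 1 = 8.0000.
        Var[R] = 2*n_A*n_B*(2*n_A*n_B - n_A - n_B) / ((n_A+n_B)^2 * (n_A+n_B-1)) = 8232/2548 = 3.2308.
        SD[R] = 1.7974.
Step 4: Continuity-corrected z = (R - 0.5 - E[R]) / SD[R] = (9 - 0.5 - 8.0000) / 1.7974 = 0.2782.
Step 5: Two-sided p-value via normal approximation = 2*(1 - Phi(|z|)) = 0.780879.
Step 6: alpha = 0.05. fail to reject H0.

R = 9, z = 0.2782, p = 0.780879, fail to reject H0.


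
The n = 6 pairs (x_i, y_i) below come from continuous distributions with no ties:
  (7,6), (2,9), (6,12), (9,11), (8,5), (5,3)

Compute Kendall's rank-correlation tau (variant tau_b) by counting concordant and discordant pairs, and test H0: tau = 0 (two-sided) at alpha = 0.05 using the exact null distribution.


Step 1: Enumerate the 15 unordered pairs (i,j) with i<j and classify each by sign(x_j-x_i) * sign(y_j-y_i).
  (1,2):dx=-5,dy=+3->D; (1,3):dx=-1,dy=+6->D; (1,4):dx=+2,dy=+5->C; (1,5):dx=+1,dy=-1->D
  (1,6):dx=-2,dy=-3->C; (2,3):dx=+4,dy=+3->C; (2,4):dx=+7,dy=+2->C; (2,5):dx=+6,dy=-4->D
  (2,6):dx=+3,dy=-6->D; (3,4):dx=+3,dy=-1->D; (3,5):dx=+2,dy=-7->D; (3,6):dx=-1,dy=-9->C
  (4,5):dx=-1,dy=-6->C; (4,6):dx=-4,dy=-8->C; (5,6):dx=-3,dy=-2->C
Step 2: C = 8, D = 7, total pairs = 15.
Step 3: tau = (C - D)/(n(n-1)/2) = (8 - 7)/15 = 0.066667.
Step 4: Exact two-sided p-value (enumerate n! = 720 permutations of y under H0): p = 1.000000.
Step 5: alpha = 0.05. fail to reject H0.

tau_b = 0.0667 (C=8, D=7), p = 1.000000, fail to reject H0.


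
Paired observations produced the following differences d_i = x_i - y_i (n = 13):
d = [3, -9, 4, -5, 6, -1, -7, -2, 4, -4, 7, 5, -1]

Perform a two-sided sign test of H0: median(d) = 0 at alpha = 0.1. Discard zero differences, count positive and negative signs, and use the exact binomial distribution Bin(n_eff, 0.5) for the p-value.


Step 1: Discard zero differences. Original n = 13; n_eff = number of nonzero differences = 13.
Nonzero differences (with sign): +3, -9, +4, -5, +6, -1, -7, -2, +4, -4, +7, +5, -1
Step 2: Count signs: positive = 6, negative = 7.
Step 3: Under H0: P(positive) = 0.5, so the number of positives S ~ Bin(13, 0.5).
Step 4: Two-sided exact p-value = sum of Bin(13,0.5) probabilities at or below the observed probability = 1.000000.
Step 5: alpha = 0.1. fail to reject H0.

n_eff = 13, pos = 6, neg = 7, p = 1.000000, fail to reject H0.


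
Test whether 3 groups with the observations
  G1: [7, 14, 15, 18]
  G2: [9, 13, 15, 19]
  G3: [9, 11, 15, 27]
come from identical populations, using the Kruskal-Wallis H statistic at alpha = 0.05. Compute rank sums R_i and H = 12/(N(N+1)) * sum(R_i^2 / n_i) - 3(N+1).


Step 1: Combine all N = 12 observations and assign midranks.
sorted (value, group, rank): (7,G1,1), (9,G2,2.5), (9,G3,2.5), (11,G3,4), (13,G2,5), (14,G1,6), (15,G1,8), (15,G2,8), (15,G3,8), (18,G1,10), (19,G2,11), (27,G3,12)
Step 2: Sum ranks within each group.
R_1 = 25 (n_1 = 4)
R_2 = 26.5 (n_2 = 4)
R_3 = 26.5 (n_3 = 4)
Step 3: H = 12/(N(N+1)) * sum(R_i^2/n_i) - 3(N+1)
     = 12/(12*13) * (25^2/4 + 26.5^2/4 + 26.5^2/4) - 3*13
     = 0.076923 * 507.375 - 39
     = 0.028846.
Step 4: Ties present; correction factor C = 1 - 30/(12^3 - 12) = 0.982517. Corrected H = 0.028846 / 0.982517 = 0.029359.
Step 5: Under H0, H ~ chi^2(2); p-value = 0.985428.
Step 6: alpha = 0.05. fail to reject H0.

H = 0.0294, df = 2, p = 0.985428, fail to reject H0.
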